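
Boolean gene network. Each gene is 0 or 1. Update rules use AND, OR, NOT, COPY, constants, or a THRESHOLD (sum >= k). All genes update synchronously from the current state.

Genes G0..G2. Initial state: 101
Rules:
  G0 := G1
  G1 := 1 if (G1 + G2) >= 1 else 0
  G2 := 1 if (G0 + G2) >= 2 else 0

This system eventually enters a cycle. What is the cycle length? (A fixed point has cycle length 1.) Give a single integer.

Step 0: 101
Step 1: G0=G1=0 G1=(0+1>=1)=1 G2=(1+1>=2)=1 -> 011
Step 2: G0=G1=1 G1=(1+1>=1)=1 G2=(0+1>=2)=0 -> 110
Step 3: G0=G1=1 G1=(1+0>=1)=1 G2=(1+0>=2)=0 -> 110
State from step 3 equals state from step 2 -> cycle length 1

Answer: 1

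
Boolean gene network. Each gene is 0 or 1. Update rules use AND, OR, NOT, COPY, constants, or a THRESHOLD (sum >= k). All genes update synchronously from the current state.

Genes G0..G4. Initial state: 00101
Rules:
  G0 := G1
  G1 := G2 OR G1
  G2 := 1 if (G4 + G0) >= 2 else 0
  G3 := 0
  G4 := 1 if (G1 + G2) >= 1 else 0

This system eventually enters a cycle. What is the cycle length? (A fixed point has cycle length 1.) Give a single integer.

Answer: 1

Derivation:
Step 0: 00101
Step 1: G0=G1=0 G1=G2|G1=1|0=1 G2=(1+0>=2)=0 G3=0(const) G4=(0+1>=1)=1 -> 01001
Step 2: G0=G1=1 G1=G2|G1=0|1=1 G2=(1+0>=2)=0 G3=0(const) G4=(1+0>=1)=1 -> 11001
Step 3: G0=G1=1 G1=G2|G1=0|1=1 G2=(1+1>=2)=1 G3=0(const) G4=(1+0>=1)=1 -> 11101
Step 4: G0=G1=1 G1=G2|G1=1|1=1 G2=(1+1>=2)=1 G3=0(const) G4=(1+1>=1)=1 -> 11101
State from step 4 equals state from step 3 -> cycle length 1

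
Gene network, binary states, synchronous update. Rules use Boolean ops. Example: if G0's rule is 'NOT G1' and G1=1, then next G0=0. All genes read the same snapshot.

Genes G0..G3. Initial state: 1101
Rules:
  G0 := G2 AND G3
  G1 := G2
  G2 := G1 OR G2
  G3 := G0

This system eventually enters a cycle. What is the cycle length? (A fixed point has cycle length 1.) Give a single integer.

Step 0: 1101
Step 1: G0=G2&G3=0&1=0 G1=G2=0 G2=G1|G2=1|0=1 G3=G0=1 -> 0011
Step 2: G0=G2&G3=1&1=1 G1=G2=1 G2=G1|G2=0|1=1 G3=G0=0 -> 1110
Step 3: G0=G2&G3=1&0=0 G1=G2=1 G2=G1|G2=1|1=1 G3=G0=1 -> 0111
Step 4: G0=G2&G3=1&1=1 G1=G2=1 G2=G1|G2=1|1=1 G3=G0=0 -> 1110
State from step 4 equals state from step 2 -> cycle length 2

Answer: 2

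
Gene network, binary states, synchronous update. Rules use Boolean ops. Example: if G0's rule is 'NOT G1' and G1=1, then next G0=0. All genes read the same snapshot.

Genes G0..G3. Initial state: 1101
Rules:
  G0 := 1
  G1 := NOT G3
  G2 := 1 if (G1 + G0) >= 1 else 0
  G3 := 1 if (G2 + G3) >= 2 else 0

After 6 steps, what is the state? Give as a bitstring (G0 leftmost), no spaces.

Step 1: G0=1(const) G1=NOT G3=NOT 1=0 G2=(1+1>=1)=1 G3=(0+1>=2)=0 -> 1010
Step 2: G0=1(const) G1=NOT G3=NOT 0=1 G2=(0+1>=1)=1 G3=(1+0>=2)=0 -> 1110
Step 3: G0=1(const) G1=NOT G3=NOT 0=1 G2=(1+1>=1)=1 G3=(1+0>=2)=0 -> 1110
Step 4: G0=1(const) G1=NOT G3=NOT 0=1 G2=(1+1>=1)=1 G3=(1+0>=2)=0 -> 1110
Step 5: G0=1(const) G1=NOT G3=NOT 0=1 G2=(1+1>=1)=1 G3=(1+0>=2)=0 -> 1110
Step 6: G0=1(const) G1=NOT G3=NOT 0=1 G2=(1+1>=1)=1 G3=(1+0>=2)=0 -> 1110

1110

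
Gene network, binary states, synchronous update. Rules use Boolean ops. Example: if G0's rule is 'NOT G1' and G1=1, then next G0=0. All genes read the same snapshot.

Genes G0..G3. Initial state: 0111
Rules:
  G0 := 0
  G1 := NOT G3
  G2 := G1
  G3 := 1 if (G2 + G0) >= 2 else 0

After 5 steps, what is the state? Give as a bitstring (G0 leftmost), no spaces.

Step 1: G0=0(const) G1=NOT G3=NOT 1=0 G2=G1=1 G3=(1+0>=2)=0 -> 0010
Step 2: G0=0(const) G1=NOT G3=NOT 0=1 G2=G1=0 G3=(1+0>=2)=0 -> 0100
Step 3: G0=0(const) G1=NOT G3=NOT 0=1 G2=G1=1 G3=(0+0>=2)=0 -> 0110
Step 4: G0=0(const) G1=NOT G3=NOT 0=1 G2=G1=1 G3=(1+0>=2)=0 -> 0110
Step 5: G0=0(const) G1=NOT G3=NOT 0=1 G2=G1=1 G3=(1+0>=2)=0 -> 0110

0110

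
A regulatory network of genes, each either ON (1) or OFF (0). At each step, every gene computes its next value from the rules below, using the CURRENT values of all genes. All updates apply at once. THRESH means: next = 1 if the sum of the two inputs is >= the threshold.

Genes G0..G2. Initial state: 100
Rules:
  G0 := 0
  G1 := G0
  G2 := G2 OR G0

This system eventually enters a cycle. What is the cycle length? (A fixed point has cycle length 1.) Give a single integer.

Step 0: 100
Step 1: G0=0(const) G1=G0=1 G2=G2|G0=0|1=1 -> 011
Step 2: G0=0(const) G1=G0=0 G2=G2|G0=1|0=1 -> 001
Step 3: G0=0(const) G1=G0=0 G2=G2|G0=1|0=1 -> 001
State from step 3 equals state from step 2 -> cycle length 1

Answer: 1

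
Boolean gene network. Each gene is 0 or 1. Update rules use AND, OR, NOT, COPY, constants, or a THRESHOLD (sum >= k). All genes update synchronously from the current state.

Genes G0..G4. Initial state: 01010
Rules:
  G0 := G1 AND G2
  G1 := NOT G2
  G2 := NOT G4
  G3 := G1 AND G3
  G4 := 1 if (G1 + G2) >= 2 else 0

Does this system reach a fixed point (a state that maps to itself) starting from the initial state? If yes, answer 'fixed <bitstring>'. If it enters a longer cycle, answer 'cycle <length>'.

Answer: cycle 3

Derivation:
Step 0: 01010
Step 1: G0=G1&G2=1&0=0 G1=NOT G2=NOT 0=1 G2=NOT G4=NOT 0=1 G3=G1&G3=1&1=1 G4=(1+0>=2)=0 -> 01110
Step 2: G0=G1&G2=1&1=1 G1=NOT G2=NOT 1=0 G2=NOT G4=NOT 0=1 G3=G1&G3=1&1=1 G4=(1+1>=2)=1 -> 10111
Step 3: G0=G1&G2=0&1=0 G1=NOT G2=NOT 1=0 G2=NOT G4=NOT 1=0 G3=G1&G3=0&1=0 G4=(0+1>=2)=0 -> 00000
Step 4: G0=G1&G2=0&0=0 G1=NOT G2=NOT 0=1 G2=NOT G4=NOT 0=1 G3=G1&G3=0&0=0 G4=(0+0>=2)=0 -> 01100
Step 5: G0=G1&G2=1&1=1 G1=NOT G2=NOT 1=0 G2=NOT G4=NOT 0=1 G3=G1&G3=1&0=0 G4=(1+1>=2)=1 -> 10101
Step 6: G0=G1&G2=0&1=0 G1=NOT G2=NOT 1=0 G2=NOT G4=NOT 1=0 G3=G1&G3=0&0=0 G4=(0+1>=2)=0 -> 00000
Cycle of length 3 starting at step 3 -> no fixed point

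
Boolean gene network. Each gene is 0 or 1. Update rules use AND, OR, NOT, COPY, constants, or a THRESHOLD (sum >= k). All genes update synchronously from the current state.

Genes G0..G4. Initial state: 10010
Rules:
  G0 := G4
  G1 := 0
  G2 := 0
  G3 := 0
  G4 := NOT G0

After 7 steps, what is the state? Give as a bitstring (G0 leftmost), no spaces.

Step 1: G0=G4=0 G1=0(const) G2=0(const) G3=0(const) G4=NOT G0=NOT 1=0 -> 00000
Step 2: G0=G4=0 G1=0(const) G2=0(const) G3=0(const) G4=NOT G0=NOT 0=1 -> 00001
Step 3: G0=G4=1 G1=0(const) G2=0(const) G3=0(const) G4=NOT G0=NOT 0=1 -> 10001
Step 4: G0=G4=1 G1=0(const) G2=0(const) G3=0(const) G4=NOT G0=NOT 1=0 -> 10000
Step 5: G0=G4=0 G1=0(const) G2=0(const) G3=0(const) G4=NOT G0=NOT 1=0 -> 00000
Step 6: G0=G4=0 G1=0(const) G2=0(const) G3=0(const) G4=NOT G0=NOT 0=1 -> 00001
Step 7: G0=G4=1 G1=0(const) G2=0(const) G3=0(const) G4=NOT G0=NOT 0=1 -> 10001

10001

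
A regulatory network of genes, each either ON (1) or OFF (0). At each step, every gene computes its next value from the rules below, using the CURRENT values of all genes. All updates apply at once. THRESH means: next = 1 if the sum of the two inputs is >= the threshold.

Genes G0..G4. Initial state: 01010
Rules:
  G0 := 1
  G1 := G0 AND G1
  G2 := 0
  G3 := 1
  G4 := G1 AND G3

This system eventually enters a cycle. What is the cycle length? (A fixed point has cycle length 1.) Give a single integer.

Answer: 1

Derivation:
Step 0: 01010
Step 1: G0=1(const) G1=G0&G1=0&1=0 G2=0(const) G3=1(const) G4=G1&G3=1&1=1 -> 10011
Step 2: G0=1(const) G1=G0&G1=1&0=0 G2=0(const) G3=1(const) G4=G1&G3=0&1=0 -> 10010
Step 3: G0=1(const) G1=G0&G1=1&0=0 G2=0(const) G3=1(const) G4=G1&G3=0&1=0 -> 10010
State from step 3 equals state from step 2 -> cycle length 1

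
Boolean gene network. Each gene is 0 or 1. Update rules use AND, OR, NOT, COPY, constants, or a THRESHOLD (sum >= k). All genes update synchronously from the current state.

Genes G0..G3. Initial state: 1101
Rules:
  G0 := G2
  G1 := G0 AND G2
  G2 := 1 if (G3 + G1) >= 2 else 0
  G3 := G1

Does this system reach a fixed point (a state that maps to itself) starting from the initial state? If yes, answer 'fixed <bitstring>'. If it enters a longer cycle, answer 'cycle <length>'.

Answer: fixed 0000

Derivation:
Step 0: 1101
Step 1: G0=G2=0 G1=G0&G2=1&0=0 G2=(1+1>=2)=1 G3=G1=1 -> 0011
Step 2: G0=G2=1 G1=G0&G2=0&1=0 G2=(1+0>=2)=0 G3=G1=0 -> 1000
Step 3: G0=G2=0 G1=G0&G2=1&0=0 G2=(0+0>=2)=0 G3=G1=0 -> 0000
Step 4: G0=G2=0 G1=G0&G2=0&0=0 G2=(0+0>=2)=0 G3=G1=0 -> 0000
Fixed point reached at step 3: 0000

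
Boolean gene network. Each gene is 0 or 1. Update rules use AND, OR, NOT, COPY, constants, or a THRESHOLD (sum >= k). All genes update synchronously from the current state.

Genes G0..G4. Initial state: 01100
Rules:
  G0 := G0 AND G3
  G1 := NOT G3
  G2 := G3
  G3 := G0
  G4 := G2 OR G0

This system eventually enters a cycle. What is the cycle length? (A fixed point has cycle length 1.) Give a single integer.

Answer: 1

Derivation:
Step 0: 01100
Step 1: G0=G0&G3=0&0=0 G1=NOT G3=NOT 0=1 G2=G3=0 G3=G0=0 G4=G2|G0=1|0=1 -> 01001
Step 2: G0=G0&G3=0&0=0 G1=NOT G3=NOT 0=1 G2=G3=0 G3=G0=0 G4=G2|G0=0|0=0 -> 01000
Step 3: G0=G0&G3=0&0=0 G1=NOT G3=NOT 0=1 G2=G3=0 G3=G0=0 G4=G2|G0=0|0=0 -> 01000
State from step 3 equals state from step 2 -> cycle length 1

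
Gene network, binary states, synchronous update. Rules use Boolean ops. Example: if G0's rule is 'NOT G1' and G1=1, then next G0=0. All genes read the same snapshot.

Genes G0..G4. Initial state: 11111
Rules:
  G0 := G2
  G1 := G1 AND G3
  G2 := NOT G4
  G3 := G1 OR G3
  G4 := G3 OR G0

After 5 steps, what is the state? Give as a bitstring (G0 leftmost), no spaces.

Step 1: G0=G2=1 G1=G1&G3=1&1=1 G2=NOT G4=NOT 1=0 G3=G1|G3=1|1=1 G4=G3|G0=1|1=1 -> 11011
Step 2: G0=G2=0 G1=G1&G3=1&1=1 G2=NOT G4=NOT 1=0 G3=G1|G3=1|1=1 G4=G3|G0=1|1=1 -> 01011
Step 3: G0=G2=0 G1=G1&G3=1&1=1 G2=NOT G4=NOT 1=0 G3=G1|G3=1|1=1 G4=G3|G0=1|0=1 -> 01011
Step 4: G0=G2=0 G1=G1&G3=1&1=1 G2=NOT G4=NOT 1=0 G3=G1|G3=1|1=1 G4=G3|G0=1|0=1 -> 01011
Step 5: G0=G2=0 G1=G1&G3=1&1=1 G2=NOT G4=NOT 1=0 G3=G1|G3=1|1=1 G4=G3|G0=1|0=1 -> 01011

01011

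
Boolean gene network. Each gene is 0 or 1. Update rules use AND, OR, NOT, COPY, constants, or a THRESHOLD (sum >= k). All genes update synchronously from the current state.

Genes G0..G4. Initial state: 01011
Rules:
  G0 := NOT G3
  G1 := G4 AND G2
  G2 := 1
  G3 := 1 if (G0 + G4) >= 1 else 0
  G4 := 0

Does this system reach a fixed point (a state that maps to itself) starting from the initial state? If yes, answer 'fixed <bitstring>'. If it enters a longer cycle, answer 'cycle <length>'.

Answer: cycle 4

Derivation:
Step 0: 01011
Step 1: G0=NOT G3=NOT 1=0 G1=G4&G2=1&0=0 G2=1(const) G3=(0+1>=1)=1 G4=0(const) -> 00110
Step 2: G0=NOT G3=NOT 1=0 G1=G4&G2=0&1=0 G2=1(const) G3=(0+0>=1)=0 G4=0(const) -> 00100
Step 3: G0=NOT G3=NOT 0=1 G1=G4&G2=0&1=0 G2=1(const) G3=(0+0>=1)=0 G4=0(const) -> 10100
Step 4: G0=NOT G3=NOT 0=1 G1=G4&G2=0&1=0 G2=1(const) G3=(1+0>=1)=1 G4=0(const) -> 10110
Step 5: G0=NOT G3=NOT 1=0 G1=G4&G2=0&1=0 G2=1(const) G3=(1+0>=1)=1 G4=0(const) -> 00110
Cycle of length 4 starting at step 1 -> no fixed point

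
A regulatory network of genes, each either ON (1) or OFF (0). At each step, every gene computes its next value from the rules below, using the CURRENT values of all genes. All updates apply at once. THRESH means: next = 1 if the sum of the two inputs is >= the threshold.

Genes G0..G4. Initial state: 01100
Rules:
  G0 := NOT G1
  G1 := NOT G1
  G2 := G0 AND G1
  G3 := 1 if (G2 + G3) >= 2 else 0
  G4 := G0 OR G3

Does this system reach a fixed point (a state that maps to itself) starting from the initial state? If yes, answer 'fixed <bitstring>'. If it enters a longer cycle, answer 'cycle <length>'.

Step 0: 01100
Step 1: G0=NOT G1=NOT 1=0 G1=NOT G1=NOT 1=0 G2=G0&G1=0&1=0 G3=(1+0>=2)=0 G4=G0|G3=0|0=0 -> 00000
Step 2: G0=NOT G1=NOT 0=1 G1=NOT G1=NOT 0=1 G2=G0&G1=0&0=0 G3=(0+0>=2)=0 G4=G0|G3=0|0=0 -> 11000
Step 3: G0=NOT G1=NOT 1=0 G1=NOT G1=NOT 1=0 G2=G0&G1=1&1=1 G3=(0+0>=2)=0 G4=G0|G3=1|0=1 -> 00101
Step 4: G0=NOT G1=NOT 0=1 G1=NOT G1=NOT 0=1 G2=G0&G1=0&0=0 G3=(1+0>=2)=0 G4=G0|G3=0|0=0 -> 11000
Cycle of length 2 starting at step 2 -> no fixed point

Answer: cycle 2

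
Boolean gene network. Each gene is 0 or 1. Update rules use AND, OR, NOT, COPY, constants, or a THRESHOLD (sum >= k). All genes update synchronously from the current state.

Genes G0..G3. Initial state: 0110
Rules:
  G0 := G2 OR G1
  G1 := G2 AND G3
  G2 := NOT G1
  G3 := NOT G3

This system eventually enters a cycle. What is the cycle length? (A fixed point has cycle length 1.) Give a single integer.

Step 0: 0110
Step 1: G0=G2|G1=1|1=1 G1=G2&G3=1&0=0 G2=NOT G1=NOT 1=0 G3=NOT G3=NOT 0=1 -> 1001
Step 2: G0=G2|G1=0|0=0 G1=G2&G3=0&1=0 G2=NOT G1=NOT 0=1 G3=NOT G3=NOT 1=0 -> 0010
Step 3: G0=G2|G1=1|0=1 G1=G2&G3=1&0=0 G2=NOT G1=NOT 0=1 G3=NOT G3=NOT 0=1 -> 1011
Step 4: G0=G2|G1=1|0=1 G1=G2&G3=1&1=1 G2=NOT G1=NOT 0=1 G3=NOT G3=NOT 1=0 -> 1110
Step 5: G0=G2|G1=1|1=1 G1=G2&G3=1&0=0 G2=NOT G1=NOT 1=0 G3=NOT G3=NOT 0=1 -> 1001
State from step 5 equals state from step 1 -> cycle length 4

Answer: 4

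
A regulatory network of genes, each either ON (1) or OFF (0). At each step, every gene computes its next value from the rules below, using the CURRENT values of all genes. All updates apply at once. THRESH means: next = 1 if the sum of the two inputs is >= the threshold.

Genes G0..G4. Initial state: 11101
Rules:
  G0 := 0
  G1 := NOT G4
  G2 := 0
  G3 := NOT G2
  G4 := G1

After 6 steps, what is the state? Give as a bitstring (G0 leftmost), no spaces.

Step 1: G0=0(const) G1=NOT G4=NOT 1=0 G2=0(const) G3=NOT G2=NOT 1=0 G4=G1=1 -> 00001
Step 2: G0=0(const) G1=NOT G4=NOT 1=0 G2=0(const) G3=NOT G2=NOT 0=1 G4=G1=0 -> 00010
Step 3: G0=0(const) G1=NOT G4=NOT 0=1 G2=0(const) G3=NOT G2=NOT 0=1 G4=G1=0 -> 01010
Step 4: G0=0(const) G1=NOT G4=NOT 0=1 G2=0(const) G3=NOT G2=NOT 0=1 G4=G1=1 -> 01011
Step 5: G0=0(const) G1=NOT G4=NOT 1=0 G2=0(const) G3=NOT G2=NOT 0=1 G4=G1=1 -> 00011
Step 6: G0=0(const) G1=NOT G4=NOT 1=0 G2=0(const) G3=NOT G2=NOT 0=1 G4=G1=0 -> 00010

00010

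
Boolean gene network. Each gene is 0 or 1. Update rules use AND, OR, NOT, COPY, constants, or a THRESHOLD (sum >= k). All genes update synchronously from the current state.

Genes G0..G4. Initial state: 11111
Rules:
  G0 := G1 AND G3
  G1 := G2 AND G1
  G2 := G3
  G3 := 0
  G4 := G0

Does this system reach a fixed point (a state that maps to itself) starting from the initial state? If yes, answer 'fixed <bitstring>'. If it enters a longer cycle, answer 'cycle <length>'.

Answer: fixed 00000

Derivation:
Step 0: 11111
Step 1: G0=G1&G3=1&1=1 G1=G2&G1=1&1=1 G2=G3=1 G3=0(const) G4=G0=1 -> 11101
Step 2: G0=G1&G3=1&0=0 G1=G2&G1=1&1=1 G2=G3=0 G3=0(const) G4=G0=1 -> 01001
Step 3: G0=G1&G3=1&0=0 G1=G2&G1=0&1=0 G2=G3=0 G3=0(const) G4=G0=0 -> 00000
Step 4: G0=G1&G3=0&0=0 G1=G2&G1=0&0=0 G2=G3=0 G3=0(const) G4=G0=0 -> 00000
Fixed point reached at step 3: 00000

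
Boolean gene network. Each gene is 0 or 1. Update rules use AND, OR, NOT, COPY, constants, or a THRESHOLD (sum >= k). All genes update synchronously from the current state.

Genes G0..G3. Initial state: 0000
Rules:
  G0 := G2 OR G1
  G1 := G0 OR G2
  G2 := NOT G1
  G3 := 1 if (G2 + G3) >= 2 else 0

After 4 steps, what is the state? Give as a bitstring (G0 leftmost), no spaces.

Step 1: G0=G2|G1=0|0=0 G1=G0|G2=0|0=0 G2=NOT G1=NOT 0=1 G3=(0+0>=2)=0 -> 0010
Step 2: G0=G2|G1=1|0=1 G1=G0|G2=0|1=1 G2=NOT G1=NOT 0=1 G3=(1+0>=2)=0 -> 1110
Step 3: G0=G2|G1=1|1=1 G1=G0|G2=1|1=1 G2=NOT G1=NOT 1=0 G3=(1+0>=2)=0 -> 1100
Step 4: G0=G2|G1=0|1=1 G1=G0|G2=1|0=1 G2=NOT G1=NOT 1=0 G3=(0+0>=2)=0 -> 1100

1100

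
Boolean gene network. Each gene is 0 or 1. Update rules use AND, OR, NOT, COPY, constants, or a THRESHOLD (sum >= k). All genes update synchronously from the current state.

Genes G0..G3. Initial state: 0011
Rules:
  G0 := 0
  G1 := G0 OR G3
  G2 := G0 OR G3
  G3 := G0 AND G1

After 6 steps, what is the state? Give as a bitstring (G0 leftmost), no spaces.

Step 1: G0=0(const) G1=G0|G3=0|1=1 G2=G0|G3=0|1=1 G3=G0&G1=0&0=0 -> 0110
Step 2: G0=0(const) G1=G0|G3=0|0=0 G2=G0|G3=0|0=0 G3=G0&G1=0&1=0 -> 0000
Step 3: G0=0(const) G1=G0|G3=0|0=0 G2=G0|G3=0|0=0 G3=G0&G1=0&0=0 -> 0000
Step 4: G0=0(const) G1=G0|G3=0|0=0 G2=G0|G3=0|0=0 G3=G0&G1=0&0=0 -> 0000
Step 5: G0=0(const) G1=G0|G3=0|0=0 G2=G0|G3=0|0=0 G3=G0&G1=0&0=0 -> 0000
Step 6: G0=0(const) G1=G0|G3=0|0=0 G2=G0|G3=0|0=0 G3=G0&G1=0&0=0 -> 0000

0000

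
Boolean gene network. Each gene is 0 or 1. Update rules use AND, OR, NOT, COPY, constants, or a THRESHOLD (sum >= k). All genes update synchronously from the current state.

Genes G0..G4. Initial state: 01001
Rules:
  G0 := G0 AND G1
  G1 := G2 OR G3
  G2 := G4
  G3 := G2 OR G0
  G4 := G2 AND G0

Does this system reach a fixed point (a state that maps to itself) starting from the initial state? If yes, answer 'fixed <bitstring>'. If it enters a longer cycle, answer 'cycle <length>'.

Step 0: 01001
Step 1: G0=G0&G1=0&1=0 G1=G2|G3=0|0=0 G2=G4=1 G3=G2|G0=0|0=0 G4=G2&G0=0&0=0 -> 00100
Step 2: G0=G0&G1=0&0=0 G1=G2|G3=1|0=1 G2=G4=0 G3=G2|G0=1|0=1 G4=G2&G0=1&0=0 -> 01010
Step 3: G0=G0&G1=0&1=0 G1=G2|G3=0|1=1 G2=G4=0 G3=G2|G0=0|0=0 G4=G2&G0=0&0=0 -> 01000
Step 4: G0=G0&G1=0&1=0 G1=G2|G3=0|0=0 G2=G4=0 G3=G2|G0=0|0=0 G4=G2&G0=0&0=0 -> 00000
Step 5: G0=G0&G1=0&0=0 G1=G2|G3=0|0=0 G2=G4=0 G3=G2|G0=0|0=0 G4=G2&G0=0&0=0 -> 00000
Fixed point reached at step 4: 00000

Answer: fixed 00000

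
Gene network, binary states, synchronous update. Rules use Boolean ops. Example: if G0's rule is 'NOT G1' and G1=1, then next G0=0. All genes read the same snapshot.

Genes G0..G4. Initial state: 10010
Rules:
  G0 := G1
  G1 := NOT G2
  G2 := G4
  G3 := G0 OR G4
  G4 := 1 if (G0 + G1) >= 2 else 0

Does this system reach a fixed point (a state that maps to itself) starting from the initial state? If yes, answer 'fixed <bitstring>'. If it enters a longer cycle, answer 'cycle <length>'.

Step 0: 10010
Step 1: G0=G1=0 G1=NOT G2=NOT 0=1 G2=G4=0 G3=G0|G4=1|0=1 G4=(1+0>=2)=0 -> 01010
Step 2: G0=G1=1 G1=NOT G2=NOT 0=1 G2=G4=0 G3=G0|G4=0|0=0 G4=(0+1>=2)=0 -> 11000
Step 3: G0=G1=1 G1=NOT G2=NOT 0=1 G2=G4=0 G3=G0|G4=1|0=1 G4=(1+1>=2)=1 -> 11011
Step 4: G0=G1=1 G1=NOT G2=NOT 0=1 G2=G4=1 G3=G0|G4=1|1=1 G4=(1+1>=2)=1 -> 11111
Step 5: G0=G1=1 G1=NOT G2=NOT 1=0 G2=G4=1 G3=G0|G4=1|1=1 G4=(1+1>=2)=1 -> 10111
Step 6: G0=G1=0 G1=NOT G2=NOT 1=0 G2=G4=1 G3=G0|G4=1|1=1 G4=(1+0>=2)=0 -> 00110
Step 7: G0=G1=0 G1=NOT G2=NOT 1=0 G2=G4=0 G3=G0|G4=0|0=0 G4=(0+0>=2)=0 -> 00000
Step 8: G0=G1=0 G1=NOT G2=NOT 0=1 G2=G4=0 G3=G0|G4=0|0=0 G4=(0+0>=2)=0 -> 01000
Step 9: G0=G1=1 G1=NOT G2=NOT 0=1 G2=G4=0 G3=G0|G4=0|0=0 G4=(0+1>=2)=0 -> 11000
Cycle of length 7 starting at step 2 -> no fixed point

Answer: cycle 7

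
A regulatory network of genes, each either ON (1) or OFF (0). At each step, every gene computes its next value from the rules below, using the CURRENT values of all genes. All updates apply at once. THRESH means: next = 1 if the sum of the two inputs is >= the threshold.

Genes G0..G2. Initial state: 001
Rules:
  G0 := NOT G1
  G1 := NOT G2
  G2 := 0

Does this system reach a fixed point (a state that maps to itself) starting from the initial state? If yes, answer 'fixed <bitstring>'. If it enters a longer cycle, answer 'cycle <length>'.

Answer: fixed 010

Derivation:
Step 0: 001
Step 1: G0=NOT G1=NOT 0=1 G1=NOT G2=NOT 1=0 G2=0(const) -> 100
Step 2: G0=NOT G1=NOT 0=1 G1=NOT G2=NOT 0=1 G2=0(const) -> 110
Step 3: G0=NOT G1=NOT 1=0 G1=NOT G2=NOT 0=1 G2=0(const) -> 010
Step 4: G0=NOT G1=NOT 1=0 G1=NOT G2=NOT 0=1 G2=0(const) -> 010
Fixed point reached at step 3: 010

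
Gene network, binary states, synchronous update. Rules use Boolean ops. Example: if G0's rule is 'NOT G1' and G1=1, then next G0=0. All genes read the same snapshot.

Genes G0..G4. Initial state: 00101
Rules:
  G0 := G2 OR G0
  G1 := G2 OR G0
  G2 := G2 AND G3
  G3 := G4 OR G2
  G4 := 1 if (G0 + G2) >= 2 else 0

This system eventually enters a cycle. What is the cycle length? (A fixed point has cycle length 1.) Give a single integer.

Answer: 1

Derivation:
Step 0: 00101
Step 1: G0=G2|G0=1|0=1 G1=G2|G0=1|0=1 G2=G2&G3=1&0=0 G3=G4|G2=1|1=1 G4=(0+1>=2)=0 -> 11010
Step 2: G0=G2|G0=0|1=1 G1=G2|G0=0|1=1 G2=G2&G3=0&1=0 G3=G4|G2=0|0=0 G4=(1+0>=2)=0 -> 11000
Step 3: G0=G2|G0=0|1=1 G1=G2|G0=0|1=1 G2=G2&G3=0&0=0 G3=G4|G2=0|0=0 G4=(1+0>=2)=0 -> 11000
State from step 3 equals state from step 2 -> cycle length 1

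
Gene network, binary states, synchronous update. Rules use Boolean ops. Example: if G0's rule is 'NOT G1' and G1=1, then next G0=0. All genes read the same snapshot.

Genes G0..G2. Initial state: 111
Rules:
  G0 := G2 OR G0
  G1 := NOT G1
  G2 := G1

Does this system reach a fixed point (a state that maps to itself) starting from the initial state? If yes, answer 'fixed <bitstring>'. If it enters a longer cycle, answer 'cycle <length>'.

Step 0: 111
Step 1: G0=G2|G0=1|1=1 G1=NOT G1=NOT 1=0 G2=G1=1 -> 101
Step 2: G0=G2|G0=1|1=1 G1=NOT G1=NOT 0=1 G2=G1=0 -> 110
Step 3: G0=G2|G0=0|1=1 G1=NOT G1=NOT 1=0 G2=G1=1 -> 101
Cycle of length 2 starting at step 1 -> no fixed point

Answer: cycle 2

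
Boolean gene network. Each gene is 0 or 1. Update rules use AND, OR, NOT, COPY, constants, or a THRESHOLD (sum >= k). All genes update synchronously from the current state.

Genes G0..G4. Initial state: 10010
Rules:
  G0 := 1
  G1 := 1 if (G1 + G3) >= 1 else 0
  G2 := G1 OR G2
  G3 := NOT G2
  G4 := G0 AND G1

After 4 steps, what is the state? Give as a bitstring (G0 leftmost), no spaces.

Step 1: G0=1(const) G1=(0+1>=1)=1 G2=G1|G2=0|0=0 G3=NOT G2=NOT 0=1 G4=G0&G1=1&0=0 -> 11010
Step 2: G0=1(const) G1=(1+1>=1)=1 G2=G1|G2=1|0=1 G3=NOT G2=NOT 0=1 G4=G0&G1=1&1=1 -> 11111
Step 3: G0=1(const) G1=(1+1>=1)=1 G2=G1|G2=1|1=1 G3=NOT G2=NOT 1=0 G4=G0&G1=1&1=1 -> 11101
Step 4: G0=1(const) G1=(1+0>=1)=1 G2=G1|G2=1|1=1 G3=NOT G2=NOT 1=0 G4=G0&G1=1&1=1 -> 11101

11101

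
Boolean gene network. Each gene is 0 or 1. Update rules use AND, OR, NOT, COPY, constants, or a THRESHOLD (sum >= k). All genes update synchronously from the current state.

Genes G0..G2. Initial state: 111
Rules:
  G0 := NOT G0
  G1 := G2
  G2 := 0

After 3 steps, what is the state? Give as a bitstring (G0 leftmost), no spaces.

Step 1: G0=NOT G0=NOT 1=0 G1=G2=1 G2=0(const) -> 010
Step 2: G0=NOT G0=NOT 0=1 G1=G2=0 G2=0(const) -> 100
Step 3: G0=NOT G0=NOT 1=0 G1=G2=0 G2=0(const) -> 000

000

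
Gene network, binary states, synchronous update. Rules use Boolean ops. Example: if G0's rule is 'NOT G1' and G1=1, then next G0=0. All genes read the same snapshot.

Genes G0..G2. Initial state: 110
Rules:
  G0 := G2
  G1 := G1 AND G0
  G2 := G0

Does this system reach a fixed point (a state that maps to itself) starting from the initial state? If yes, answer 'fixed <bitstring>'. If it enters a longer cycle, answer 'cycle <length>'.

Step 0: 110
Step 1: G0=G2=0 G1=G1&G0=1&1=1 G2=G0=1 -> 011
Step 2: G0=G2=1 G1=G1&G0=1&0=0 G2=G0=0 -> 100
Step 3: G0=G2=0 G1=G1&G0=0&1=0 G2=G0=1 -> 001
Step 4: G0=G2=1 G1=G1&G0=0&0=0 G2=G0=0 -> 100
Cycle of length 2 starting at step 2 -> no fixed point

Answer: cycle 2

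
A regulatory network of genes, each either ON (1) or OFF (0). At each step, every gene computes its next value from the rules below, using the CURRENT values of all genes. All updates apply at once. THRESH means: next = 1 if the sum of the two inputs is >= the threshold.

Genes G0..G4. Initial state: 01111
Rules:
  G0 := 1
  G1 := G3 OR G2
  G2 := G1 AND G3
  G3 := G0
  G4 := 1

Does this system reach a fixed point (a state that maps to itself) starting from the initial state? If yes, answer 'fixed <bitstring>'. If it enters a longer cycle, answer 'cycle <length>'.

Step 0: 01111
Step 1: G0=1(const) G1=G3|G2=1|1=1 G2=G1&G3=1&1=1 G3=G0=0 G4=1(const) -> 11101
Step 2: G0=1(const) G1=G3|G2=0|1=1 G2=G1&G3=1&0=0 G3=G0=1 G4=1(const) -> 11011
Step 3: G0=1(const) G1=G3|G2=1|0=1 G2=G1&G3=1&1=1 G3=G0=1 G4=1(const) -> 11111
Step 4: G0=1(const) G1=G3|G2=1|1=1 G2=G1&G3=1&1=1 G3=G0=1 G4=1(const) -> 11111
Fixed point reached at step 3: 11111

Answer: fixed 11111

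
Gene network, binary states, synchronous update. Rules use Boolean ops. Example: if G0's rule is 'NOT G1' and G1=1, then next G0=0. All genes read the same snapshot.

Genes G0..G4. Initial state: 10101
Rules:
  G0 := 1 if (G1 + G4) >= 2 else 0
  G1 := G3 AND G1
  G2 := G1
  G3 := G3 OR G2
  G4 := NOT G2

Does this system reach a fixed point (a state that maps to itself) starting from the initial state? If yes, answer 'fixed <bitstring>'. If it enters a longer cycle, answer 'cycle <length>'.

Step 0: 10101
Step 1: G0=(0+1>=2)=0 G1=G3&G1=0&0=0 G2=G1=0 G3=G3|G2=0|1=1 G4=NOT G2=NOT 1=0 -> 00010
Step 2: G0=(0+0>=2)=0 G1=G3&G1=1&0=0 G2=G1=0 G3=G3|G2=1|0=1 G4=NOT G2=NOT 0=1 -> 00011
Step 3: G0=(0+1>=2)=0 G1=G3&G1=1&0=0 G2=G1=0 G3=G3|G2=1|0=1 G4=NOT G2=NOT 0=1 -> 00011
Fixed point reached at step 2: 00011

Answer: fixed 00011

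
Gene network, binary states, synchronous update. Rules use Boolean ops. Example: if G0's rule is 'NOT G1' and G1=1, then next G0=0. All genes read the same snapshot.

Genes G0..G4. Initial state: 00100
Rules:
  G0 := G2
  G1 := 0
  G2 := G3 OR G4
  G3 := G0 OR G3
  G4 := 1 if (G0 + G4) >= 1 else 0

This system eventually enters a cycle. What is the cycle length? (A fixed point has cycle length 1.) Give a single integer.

Answer: 1

Derivation:
Step 0: 00100
Step 1: G0=G2=1 G1=0(const) G2=G3|G4=0|0=0 G3=G0|G3=0|0=0 G4=(0+0>=1)=0 -> 10000
Step 2: G0=G2=0 G1=0(const) G2=G3|G4=0|0=0 G3=G0|G3=1|0=1 G4=(1+0>=1)=1 -> 00011
Step 3: G0=G2=0 G1=0(const) G2=G3|G4=1|1=1 G3=G0|G3=0|1=1 G4=(0+1>=1)=1 -> 00111
Step 4: G0=G2=1 G1=0(const) G2=G3|G4=1|1=1 G3=G0|G3=0|1=1 G4=(0+1>=1)=1 -> 10111
Step 5: G0=G2=1 G1=0(const) G2=G3|G4=1|1=1 G3=G0|G3=1|1=1 G4=(1+1>=1)=1 -> 10111
State from step 5 equals state from step 4 -> cycle length 1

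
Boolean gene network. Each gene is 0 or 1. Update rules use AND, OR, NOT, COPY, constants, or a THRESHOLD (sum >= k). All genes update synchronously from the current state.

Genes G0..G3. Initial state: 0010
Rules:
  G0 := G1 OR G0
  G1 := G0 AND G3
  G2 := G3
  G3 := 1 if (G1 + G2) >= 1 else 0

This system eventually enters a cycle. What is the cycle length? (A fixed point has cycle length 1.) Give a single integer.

Step 0: 0010
Step 1: G0=G1|G0=0|0=0 G1=G0&G3=0&0=0 G2=G3=0 G3=(0+1>=1)=1 -> 0001
Step 2: G0=G1|G0=0|0=0 G1=G0&G3=0&1=0 G2=G3=1 G3=(0+0>=1)=0 -> 0010
State from step 2 equals state from step 0 -> cycle length 2

Answer: 2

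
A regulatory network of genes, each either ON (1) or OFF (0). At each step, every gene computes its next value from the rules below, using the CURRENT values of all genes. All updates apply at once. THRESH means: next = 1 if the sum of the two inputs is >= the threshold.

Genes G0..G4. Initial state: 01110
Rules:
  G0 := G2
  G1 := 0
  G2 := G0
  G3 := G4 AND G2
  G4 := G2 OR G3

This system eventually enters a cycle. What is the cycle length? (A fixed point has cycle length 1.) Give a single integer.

Answer: 2

Derivation:
Step 0: 01110
Step 1: G0=G2=1 G1=0(const) G2=G0=0 G3=G4&G2=0&1=0 G4=G2|G3=1|1=1 -> 10001
Step 2: G0=G2=0 G1=0(const) G2=G0=1 G3=G4&G2=1&0=0 G4=G2|G3=0|0=0 -> 00100
Step 3: G0=G2=1 G1=0(const) G2=G0=0 G3=G4&G2=0&1=0 G4=G2|G3=1|0=1 -> 10001
State from step 3 equals state from step 1 -> cycle length 2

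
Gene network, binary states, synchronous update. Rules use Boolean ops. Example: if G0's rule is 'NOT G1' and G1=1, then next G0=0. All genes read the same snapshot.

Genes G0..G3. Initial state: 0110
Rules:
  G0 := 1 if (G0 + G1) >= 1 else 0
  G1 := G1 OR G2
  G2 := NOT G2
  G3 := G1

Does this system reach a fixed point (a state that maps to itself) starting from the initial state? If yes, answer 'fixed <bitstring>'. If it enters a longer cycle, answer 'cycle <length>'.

Step 0: 0110
Step 1: G0=(0+1>=1)=1 G1=G1|G2=1|1=1 G2=NOT G2=NOT 1=0 G3=G1=1 -> 1101
Step 2: G0=(1+1>=1)=1 G1=G1|G2=1|0=1 G2=NOT G2=NOT 0=1 G3=G1=1 -> 1111
Step 3: G0=(1+1>=1)=1 G1=G1|G2=1|1=1 G2=NOT G2=NOT 1=0 G3=G1=1 -> 1101
Cycle of length 2 starting at step 1 -> no fixed point

Answer: cycle 2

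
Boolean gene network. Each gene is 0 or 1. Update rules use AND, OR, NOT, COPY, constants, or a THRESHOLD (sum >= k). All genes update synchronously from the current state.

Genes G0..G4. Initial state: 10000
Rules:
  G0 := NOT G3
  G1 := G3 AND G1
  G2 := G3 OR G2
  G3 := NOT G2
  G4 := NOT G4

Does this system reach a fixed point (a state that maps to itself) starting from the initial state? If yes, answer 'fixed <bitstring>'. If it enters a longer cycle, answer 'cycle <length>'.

Step 0: 10000
Step 1: G0=NOT G3=NOT 0=1 G1=G3&G1=0&0=0 G2=G3|G2=0|0=0 G3=NOT G2=NOT 0=1 G4=NOT G4=NOT 0=1 -> 10011
Step 2: G0=NOT G3=NOT 1=0 G1=G3&G1=1&0=0 G2=G3|G2=1|0=1 G3=NOT G2=NOT 0=1 G4=NOT G4=NOT 1=0 -> 00110
Step 3: G0=NOT G3=NOT 1=0 G1=G3&G1=1&0=0 G2=G3|G2=1|1=1 G3=NOT G2=NOT 1=0 G4=NOT G4=NOT 0=1 -> 00101
Step 4: G0=NOT G3=NOT 0=1 G1=G3&G1=0&0=0 G2=G3|G2=0|1=1 G3=NOT G2=NOT 1=0 G4=NOT G4=NOT 1=0 -> 10100
Step 5: G0=NOT G3=NOT 0=1 G1=G3&G1=0&0=0 G2=G3|G2=0|1=1 G3=NOT G2=NOT 1=0 G4=NOT G4=NOT 0=1 -> 10101
Step 6: G0=NOT G3=NOT 0=1 G1=G3&G1=0&0=0 G2=G3|G2=0|1=1 G3=NOT G2=NOT 1=0 G4=NOT G4=NOT 1=0 -> 10100
Cycle of length 2 starting at step 4 -> no fixed point

Answer: cycle 2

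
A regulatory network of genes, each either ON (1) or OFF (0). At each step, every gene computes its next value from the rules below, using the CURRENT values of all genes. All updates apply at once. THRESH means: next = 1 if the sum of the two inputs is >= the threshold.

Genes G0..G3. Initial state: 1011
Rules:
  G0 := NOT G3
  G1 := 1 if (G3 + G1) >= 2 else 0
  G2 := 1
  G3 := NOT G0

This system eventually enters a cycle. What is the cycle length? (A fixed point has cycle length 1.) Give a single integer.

Step 0: 1011
Step 1: G0=NOT G3=NOT 1=0 G1=(1+0>=2)=0 G2=1(const) G3=NOT G0=NOT 1=0 -> 0010
Step 2: G0=NOT G3=NOT 0=1 G1=(0+0>=2)=0 G2=1(const) G3=NOT G0=NOT 0=1 -> 1011
State from step 2 equals state from step 0 -> cycle length 2

Answer: 2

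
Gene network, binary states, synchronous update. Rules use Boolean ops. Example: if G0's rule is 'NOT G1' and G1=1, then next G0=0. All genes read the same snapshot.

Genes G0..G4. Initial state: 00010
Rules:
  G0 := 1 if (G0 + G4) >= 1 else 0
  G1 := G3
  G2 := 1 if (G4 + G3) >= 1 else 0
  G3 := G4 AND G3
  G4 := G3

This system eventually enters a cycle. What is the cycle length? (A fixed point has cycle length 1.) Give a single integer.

Step 0: 00010
Step 1: G0=(0+0>=1)=0 G1=G3=1 G2=(0+1>=1)=1 G3=G4&G3=0&1=0 G4=G3=1 -> 01101
Step 2: G0=(0+1>=1)=1 G1=G3=0 G2=(1+0>=1)=1 G3=G4&G3=1&0=0 G4=G3=0 -> 10100
Step 3: G0=(1+0>=1)=1 G1=G3=0 G2=(0+0>=1)=0 G3=G4&G3=0&0=0 G4=G3=0 -> 10000
Step 4: G0=(1+0>=1)=1 G1=G3=0 G2=(0+0>=1)=0 G3=G4&G3=0&0=0 G4=G3=0 -> 10000
State from step 4 equals state from step 3 -> cycle length 1

Answer: 1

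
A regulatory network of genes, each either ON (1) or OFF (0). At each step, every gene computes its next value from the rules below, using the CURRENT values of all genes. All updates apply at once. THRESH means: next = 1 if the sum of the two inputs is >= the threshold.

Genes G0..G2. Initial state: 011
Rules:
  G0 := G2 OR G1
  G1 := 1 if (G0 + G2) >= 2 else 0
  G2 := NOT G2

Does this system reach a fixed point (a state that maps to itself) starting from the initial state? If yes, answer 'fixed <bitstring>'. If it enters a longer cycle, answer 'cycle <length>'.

Step 0: 011
Step 1: G0=G2|G1=1|1=1 G1=(0+1>=2)=0 G2=NOT G2=NOT 1=0 -> 100
Step 2: G0=G2|G1=0|0=0 G1=(1+0>=2)=0 G2=NOT G2=NOT 0=1 -> 001
Step 3: G0=G2|G1=1|0=1 G1=(0+1>=2)=0 G2=NOT G2=NOT 1=0 -> 100
Cycle of length 2 starting at step 1 -> no fixed point

Answer: cycle 2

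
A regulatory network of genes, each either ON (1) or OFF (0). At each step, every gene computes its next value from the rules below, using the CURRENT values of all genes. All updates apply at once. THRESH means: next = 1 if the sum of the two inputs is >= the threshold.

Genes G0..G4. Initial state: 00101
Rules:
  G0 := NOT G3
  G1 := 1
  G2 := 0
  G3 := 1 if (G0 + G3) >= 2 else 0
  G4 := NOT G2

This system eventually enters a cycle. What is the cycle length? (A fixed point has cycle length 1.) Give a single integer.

Answer: 1

Derivation:
Step 0: 00101
Step 1: G0=NOT G3=NOT 0=1 G1=1(const) G2=0(const) G3=(0+0>=2)=0 G4=NOT G2=NOT 1=0 -> 11000
Step 2: G0=NOT G3=NOT 0=1 G1=1(const) G2=0(const) G3=(1+0>=2)=0 G4=NOT G2=NOT 0=1 -> 11001
Step 3: G0=NOT G3=NOT 0=1 G1=1(const) G2=0(const) G3=(1+0>=2)=0 G4=NOT G2=NOT 0=1 -> 11001
State from step 3 equals state from step 2 -> cycle length 1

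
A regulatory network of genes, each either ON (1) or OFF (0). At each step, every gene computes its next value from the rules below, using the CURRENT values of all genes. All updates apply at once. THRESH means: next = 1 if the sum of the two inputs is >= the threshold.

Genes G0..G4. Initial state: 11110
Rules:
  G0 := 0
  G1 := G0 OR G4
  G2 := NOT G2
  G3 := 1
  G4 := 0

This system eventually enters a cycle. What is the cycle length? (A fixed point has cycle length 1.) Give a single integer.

Step 0: 11110
Step 1: G0=0(const) G1=G0|G4=1|0=1 G2=NOT G2=NOT 1=0 G3=1(const) G4=0(const) -> 01010
Step 2: G0=0(const) G1=G0|G4=0|0=0 G2=NOT G2=NOT 0=1 G3=1(const) G4=0(const) -> 00110
Step 3: G0=0(const) G1=G0|G4=0|0=0 G2=NOT G2=NOT 1=0 G3=1(const) G4=0(const) -> 00010
Step 4: G0=0(const) G1=G0|G4=0|0=0 G2=NOT G2=NOT 0=1 G3=1(const) G4=0(const) -> 00110
State from step 4 equals state from step 2 -> cycle length 2

Answer: 2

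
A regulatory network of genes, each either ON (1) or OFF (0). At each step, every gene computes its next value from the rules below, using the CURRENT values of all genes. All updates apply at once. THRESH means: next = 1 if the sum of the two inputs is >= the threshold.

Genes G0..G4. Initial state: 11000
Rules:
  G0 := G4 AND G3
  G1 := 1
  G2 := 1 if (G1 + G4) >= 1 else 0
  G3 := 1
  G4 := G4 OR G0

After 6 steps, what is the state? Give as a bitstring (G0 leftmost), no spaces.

Step 1: G0=G4&G3=0&0=0 G1=1(const) G2=(1+0>=1)=1 G3=1(const) G4=G4|G0=0|1=1 -> 01111
Step 2: G0=G4&G3=1&1=1 G1=1(const) G2=(1+1>=1)=1 G3=1(const) G4=G4|G0=1|0=1 -> 11111
Step 3: G0=G4&G3=1&1=1 G1=1(const) G2=(1+1>=1)=1 G3=1(const) G4=G4|G0=1|1=1 -> 11111
Step 4: G0=G4&G3=1&1=1 G1=1(const) G2=(1+1>=1)=1 G3=1(const) G4=G4|G0=1|1=1 -> 11111
Step 5: G0=G4&G3=1&1=1 G1=1(const) G2=(1+1>=1)=1 G3=1(const) G4=G4|G0=1|1=1 -> 11111
Step 6: G0=G4&G3=1&1=1 G1=1(const) G2=(1+1>=1)=1 G3=1(const) G4=G4|G0=1|1=1 -> 11111

11111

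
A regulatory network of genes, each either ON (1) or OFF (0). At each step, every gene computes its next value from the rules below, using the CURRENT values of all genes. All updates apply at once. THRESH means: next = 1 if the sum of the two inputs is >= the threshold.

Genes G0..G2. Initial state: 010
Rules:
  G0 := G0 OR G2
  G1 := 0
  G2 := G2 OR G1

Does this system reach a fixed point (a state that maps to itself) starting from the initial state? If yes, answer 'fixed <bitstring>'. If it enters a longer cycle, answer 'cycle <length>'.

Answer: fixed 101

Derivation:
Step 0: 010
Step 1: G0=G0|G2=0|0=0 G1=0(const) G2=G2|G1=0|1=1 -> 001
Step 2: G0=G0|G2=0|1=1 G1=0(const) G2=G2|G1=1|0=1 -> 101
Step 3: G0=G0|G2=1|1=1 G1=0(const) G2=G2|G1=1|0=1 -> 101
Fixed point reached at step 2: 101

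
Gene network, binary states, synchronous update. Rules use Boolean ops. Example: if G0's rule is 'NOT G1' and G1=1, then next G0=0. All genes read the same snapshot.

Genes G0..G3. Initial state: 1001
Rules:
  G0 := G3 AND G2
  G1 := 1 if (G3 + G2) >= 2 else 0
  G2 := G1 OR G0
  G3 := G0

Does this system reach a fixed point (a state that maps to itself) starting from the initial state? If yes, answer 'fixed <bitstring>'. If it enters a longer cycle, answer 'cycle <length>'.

Answer: cycle 2

Derivation:
Step 0: 1001
Step 1: G0=G3&G2=1&0=0 G1=(1+0>=2)=0 G2=G1|G0=0|1=1 G3=G0=1 -> 0011
Step 2: G0=G3&G2=1&1=1 G1=(1+1>=2)=1 G2=G1|G0=0|0=0 G3=G0=0 -> 1100
Step 3: G0=G3&G2=0&0=0 G1=(0+0>=2)=0 G2=G1|G0=1|1=1 G3=G0=1 -> 0011
Cycle of length 2 starting at step 1 -> no fixed point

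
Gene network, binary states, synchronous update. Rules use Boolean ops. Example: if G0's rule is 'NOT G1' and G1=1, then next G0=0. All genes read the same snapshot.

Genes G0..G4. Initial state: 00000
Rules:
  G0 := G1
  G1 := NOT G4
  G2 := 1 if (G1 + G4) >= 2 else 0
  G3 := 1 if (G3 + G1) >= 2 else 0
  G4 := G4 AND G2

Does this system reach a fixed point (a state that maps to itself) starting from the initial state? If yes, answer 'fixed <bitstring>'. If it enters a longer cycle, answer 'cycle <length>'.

Step 0: 00000
Step 1: G0=G1=0 G1=NOT G4=NOT 0=1 G2=(0+0>=2)=0 G3=(0+0>=2)=0 G4=G4&G2=0&0=0 -> 01000
Step 2: G0=G1=1 G1=NOT G4=NOT 0=1 G2=(1+0>=2)=0 G3=(0+1>=2)=0 G4=G4&G2=0&0=0 -> 11000
Step 3: G0=G1=1 G1=NOT G4=NOT 0=1 G2=(1+0>=2)=0 G3=(0+1>=2)=0 G4=G4&G2=0&0=0 -> 11000
Fixed point reached at step 2: 11000

Answer: fixed 11000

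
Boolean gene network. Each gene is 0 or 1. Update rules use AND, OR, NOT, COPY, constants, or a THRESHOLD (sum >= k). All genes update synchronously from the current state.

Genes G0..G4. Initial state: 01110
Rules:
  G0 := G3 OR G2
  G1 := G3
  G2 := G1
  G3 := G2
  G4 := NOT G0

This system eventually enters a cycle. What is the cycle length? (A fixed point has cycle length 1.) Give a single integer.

Answer: 1

Derivation:
Step 0: 01110
Step 1: G0=G3|G2=1|1=1 G1=G3=1 G2=G1=1 G3=G2=1 G4=NOT G0=NOT 0=1 -> 11111
Step 2: G0=G3|G2=1|1=1 G1=G3=1 G2=G1=1 G3=G2=1 G4=NOT G0=NOT 1=0 -> 11110
Step 3: G0=G3|G2=1|1=1 G1=G3=1 G2=G1=1 G3=G2=1 G4=NOT G0=NOT 1=0 -> 11110
State from step 3 equals state from step 2 -> cycle length 1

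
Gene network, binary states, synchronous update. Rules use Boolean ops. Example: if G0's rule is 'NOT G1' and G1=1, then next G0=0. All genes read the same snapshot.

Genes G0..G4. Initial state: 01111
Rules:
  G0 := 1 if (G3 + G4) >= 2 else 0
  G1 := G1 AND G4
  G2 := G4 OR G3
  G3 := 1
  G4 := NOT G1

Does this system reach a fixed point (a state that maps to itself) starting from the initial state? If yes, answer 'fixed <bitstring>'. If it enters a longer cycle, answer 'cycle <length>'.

Step 0: 01111
Step 1: G0=(1+1>=2)=1 G1=G1&G4=1&1=1 G2=G4|G3=1|1=1 G3=1(const) G4=NOT G1=NOT 1=0 -> 11110
Step 2: G0=(1+0>=2)=0 G1=G1&G4=1&0=0 G2=G4|G3=0|1=1 G3=1(const) G4=NOT G1=NOT 1=0 -> 00110
Step 3: G0=(1+0>=2)=0 G1=G1&G4=0&0=0 G2=G4|G3=0|1=1 G3=1(const) G4=NOT G1=NOT 0=1 -> 00111
Step 4: G0=(1+1>=2)=1 G1=G1&G4=0&1=0 G2=G4|G3=1|1=1 G3=1(const) G4=NOT G1=NOT 0=1 -> 10111
Step 5: G0=(1+1>=2)=1 G1=G1&G4=0&1=0 G2=G4|G3=1|1=1 G3=1(const) G4=NOT G1=NOT 0=1 -> 10111
Fixed point reached at step 4: 10111

Answer: fixed 10111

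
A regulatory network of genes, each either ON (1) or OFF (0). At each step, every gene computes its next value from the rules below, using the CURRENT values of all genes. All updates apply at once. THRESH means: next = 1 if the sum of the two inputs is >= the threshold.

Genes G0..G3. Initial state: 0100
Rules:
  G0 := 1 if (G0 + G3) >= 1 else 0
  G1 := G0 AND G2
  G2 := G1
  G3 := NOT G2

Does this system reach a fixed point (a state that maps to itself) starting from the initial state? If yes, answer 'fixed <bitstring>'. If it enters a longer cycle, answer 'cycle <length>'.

Step 0: 0100
Step 1: G0=(0+0>=1)=0 G1=G0&G2=0&0=0 G2=G1=1 G3=NOT G2=NOT 0=1 -> 0011
Step 2: G0=(0+1>=1)=1 G1=G0&G2=0&1=0 G2=G1=0 G3=NOT G2=NOT 1=0 -> 1000
Step 3: G0=(1+0>=1)=1 G1=G0&G2=1&0=0 G2=G1=0 G3=NOT G2=NOT 0=1 -> 1001
Step 4: G0=(1+1>=1)=1 G1=G0&G2=1&0=0 G2=G1=0 G3=NOT G2=NOT 0=1 -> 1001
Fixed point reached at step 3: 1001

Answer: fixed 1001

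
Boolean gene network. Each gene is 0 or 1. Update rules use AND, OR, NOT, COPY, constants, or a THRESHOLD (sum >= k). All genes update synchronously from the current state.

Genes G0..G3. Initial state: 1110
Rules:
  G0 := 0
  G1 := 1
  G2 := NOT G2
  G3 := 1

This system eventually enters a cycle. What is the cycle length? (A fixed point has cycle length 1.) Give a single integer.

Step 0: 1110
Step 1: G0=0(const) G1=1(const) G2=NOT G2=NOT 1=0 G3=1(const) -> 0101
Step 2: G0=0(const) G1=1(const) G2=NOT G2=NOT 0=1 G3=1(const) -> 0111
Step 3: G0=0(const) G1=1(const) G2=NOT G2=NOT 1=0 G3=1(const) -> 0101
State from step 3 equals state from step 1 -> cycle length 2

Answer: 2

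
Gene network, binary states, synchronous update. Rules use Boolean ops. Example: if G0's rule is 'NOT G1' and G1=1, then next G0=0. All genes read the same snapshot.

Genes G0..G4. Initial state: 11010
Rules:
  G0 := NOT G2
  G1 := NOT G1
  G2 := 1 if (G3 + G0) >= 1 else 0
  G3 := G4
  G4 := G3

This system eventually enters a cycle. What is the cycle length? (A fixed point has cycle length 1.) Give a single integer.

Step 0: 11010
Step 1: G0=NOT G2=NOT 0=1 G1=NOT G1=NOT 1=0 G2=(1+1>=1)=1 G3=G4=0 G4=G3=1 -> 10101
Step 2: G0=NOT G2=NOT 1=0 G1=NOT G1=NOT 0=1 G2=(0+1>=1)=1 G3=G4=1 G4=G3=0 -> 01110
Step 3: G0=NOT G2=NOT 1=0 G1=NOT G1=NOT 1=0 G2=(1+0>=1)=1 G3=G4=0 G4=G3=1 -> 00101
Step 4: G0=NOT G2=NOT 1=0 G1=NOT G1=NOT 0=1 G2=(0+0>=1)=0 G3=G4=1 G4=G3=0 -> 01010
Step 5: G0=NOT G2=NOT 0=1 G1=NOT G1=NOT 1=0 G2=(1+0>=1)=1 G3=G4=0 G4=G3=1 -> 10101
State from step 5 equals state from step 1 -> cycle length 4

Answer: 4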